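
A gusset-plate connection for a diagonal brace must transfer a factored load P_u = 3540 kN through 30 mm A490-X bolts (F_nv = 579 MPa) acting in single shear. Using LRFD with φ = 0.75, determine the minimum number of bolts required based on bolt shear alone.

12 bolts

A_b = π·30²/4 = 706.9 mm².
Per-bolt design strength φR_n = 0.75 × 579 × 706.9 × 1 / 1000 = 307 kN.
n ≥ 3540 / 307 = 11.53 → use 12 bolts.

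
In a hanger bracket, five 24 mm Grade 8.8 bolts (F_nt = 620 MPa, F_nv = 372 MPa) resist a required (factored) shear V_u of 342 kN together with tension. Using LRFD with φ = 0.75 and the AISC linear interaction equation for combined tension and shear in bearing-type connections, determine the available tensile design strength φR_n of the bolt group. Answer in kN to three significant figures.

797 kN

A_b = π·24²/4 = 452.4 mm²; f_rv = 342 × 1000 / (5 × 452.4) = 151.2 MPa.
F'_nt = 1.3 F_nt − (F_nt / φF_nv) f_rv = 1.3·620 − (620/(0.75·372))·151.2 = 470 MPa, capped at F_nt → F'_nt = 470 MPa.
R_n = F'_nt · A_b · n = 470 × 452.4 × 5 / 1000 = 1063 kN.
Design strength φR_n = 0.75 × 1063 = 797 kN.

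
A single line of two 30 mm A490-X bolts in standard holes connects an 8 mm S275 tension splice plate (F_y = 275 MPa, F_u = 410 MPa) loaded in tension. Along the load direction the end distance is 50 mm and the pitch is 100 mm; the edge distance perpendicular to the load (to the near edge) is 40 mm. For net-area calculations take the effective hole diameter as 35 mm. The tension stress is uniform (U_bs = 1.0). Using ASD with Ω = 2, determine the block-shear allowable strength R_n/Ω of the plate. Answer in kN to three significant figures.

133 kN

Shear plane L_v = 50 + 1·100 = 150 mm; A_gv = 150 × 8 = 1200 mm².
A_nv = (150 − 1.5·35) × 8 = 780 mm².
A_nt = (40 − 0.5·35) × 8 = 180 mm².
0.6 F_u A_nv = 191.9 kN; 0.6 F_y A_gv = 198 kN → shear rupture governs the shear term.
R_n = 191.9 + 1.0 × 410 × 180 / 1000 = 265.7 kN.
Allowable strength R_n/Ω = 265.7 / 2 = 133 kN.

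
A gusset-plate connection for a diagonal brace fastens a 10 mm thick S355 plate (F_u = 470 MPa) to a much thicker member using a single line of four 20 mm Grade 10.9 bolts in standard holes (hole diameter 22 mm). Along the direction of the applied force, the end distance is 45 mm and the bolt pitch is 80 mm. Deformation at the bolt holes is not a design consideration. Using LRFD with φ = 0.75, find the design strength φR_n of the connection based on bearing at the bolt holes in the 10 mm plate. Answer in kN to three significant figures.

Per bolt r_n = 1.5 l_c t F_u ≤ 3.0 d t F_u; upper limit = 3.0 × 20 × 10 × 470 / 1000 = 282 kN.
Edge bolt: l_c = 45 − 22/2 = 34 mm → 1.5 × 34 × 10 × 470 / 1000 = 239.7 → r_n = 239.7 kN.
Interior bolts: l_c = 80 − 22 = 58 mm → 1.5 × 58 × 10 × 470 / 1000 = 408.9 → r_n = 282 kN.
R_n = 1 × 239.7 + 3 × 282 = 1086 kN.
Design strength φR_n = 0.75 × 1086 = 814 kN.

814 kN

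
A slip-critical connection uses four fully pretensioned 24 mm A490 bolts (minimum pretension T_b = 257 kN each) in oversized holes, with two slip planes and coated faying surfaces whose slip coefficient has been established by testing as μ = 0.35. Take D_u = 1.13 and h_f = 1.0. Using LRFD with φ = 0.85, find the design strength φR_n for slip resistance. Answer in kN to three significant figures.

R_n = μ · D_u · h_f · T_b · n_s · n_b = 0.35 × 1.13 × 1.0 × 257 × 2 × 4 = 813.1 kN.
Design strength φR_n = 0.85 × 813.1 = 691 kN.

691 kN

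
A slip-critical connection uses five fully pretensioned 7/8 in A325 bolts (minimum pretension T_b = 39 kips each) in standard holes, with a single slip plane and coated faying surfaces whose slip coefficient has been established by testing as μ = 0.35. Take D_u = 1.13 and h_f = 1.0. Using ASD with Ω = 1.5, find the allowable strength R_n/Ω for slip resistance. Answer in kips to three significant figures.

R_n = μ · D_u · h_f · T_b · n_s · n_b = 0.35 × 1.13 × 1.0 × 39 × 1 × 5 = 77.12 kips.
Allowable strength R_n/Ω = 77.12 / 1.5 = 51.4 kips.

51.4 kips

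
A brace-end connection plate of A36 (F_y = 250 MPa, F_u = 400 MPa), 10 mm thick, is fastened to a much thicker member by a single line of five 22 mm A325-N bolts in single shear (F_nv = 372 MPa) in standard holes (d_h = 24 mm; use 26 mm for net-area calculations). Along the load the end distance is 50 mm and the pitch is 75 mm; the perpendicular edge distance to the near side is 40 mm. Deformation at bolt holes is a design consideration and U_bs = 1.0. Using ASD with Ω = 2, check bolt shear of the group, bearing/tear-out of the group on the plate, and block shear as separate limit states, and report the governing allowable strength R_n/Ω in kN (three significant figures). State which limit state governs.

Bolt shear: A_b = π·22²/4 = 380.1 mm²; R_n = 372 × 380.1 × 5 × 1 / 1000 = 707 kN → 707 / 2 = 354 kN.
Bearing: edge l_c = 38, r_n = 182.4 kN; interior l_c = 51, r_n = 211.2 kN; R_n = 182.4 + 4·211.2 = 1027 kN → 514 kN.
Block shear: A_gv = 3500, A_nv = 2330, A_nt = 270 mm²; R_n = min(0.6F_uA_nv, 0.6F_yA_gv) + U_bs·F_u·A_nt = 633 kN → 316 kN.
Block shear governs: 316 kN.

316 kN (block shear governs)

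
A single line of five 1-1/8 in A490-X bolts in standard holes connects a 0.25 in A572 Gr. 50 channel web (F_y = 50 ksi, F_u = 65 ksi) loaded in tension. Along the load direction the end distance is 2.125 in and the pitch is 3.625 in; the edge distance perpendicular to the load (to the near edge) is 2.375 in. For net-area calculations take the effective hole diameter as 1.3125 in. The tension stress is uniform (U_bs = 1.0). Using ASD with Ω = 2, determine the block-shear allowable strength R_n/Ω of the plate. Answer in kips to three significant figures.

Shear plane L_v = 2.125 + 4·3.625 = 16.62 in; A_gv = 16.62 × 0.25 = 4.156 in².
A_nv = (16.62 − 4.5·1.3125) × 0.25 = 2.68 in².
A_nt = (2.375 − 0.5·1.3125) × 0.25 = 0.4297 in².
0.6 F_u A_nv = 104.5 kips; 0.6 F_y A_gv = 124.7 kips → shear rupture governs the shear term.
R_n = 104.5 + 1.0 × 65 × 0.4297 = 132.4 kips.
Allowable strength R_n/Ω = 132.4 / 2 = 66.2 kips.

66.2 kips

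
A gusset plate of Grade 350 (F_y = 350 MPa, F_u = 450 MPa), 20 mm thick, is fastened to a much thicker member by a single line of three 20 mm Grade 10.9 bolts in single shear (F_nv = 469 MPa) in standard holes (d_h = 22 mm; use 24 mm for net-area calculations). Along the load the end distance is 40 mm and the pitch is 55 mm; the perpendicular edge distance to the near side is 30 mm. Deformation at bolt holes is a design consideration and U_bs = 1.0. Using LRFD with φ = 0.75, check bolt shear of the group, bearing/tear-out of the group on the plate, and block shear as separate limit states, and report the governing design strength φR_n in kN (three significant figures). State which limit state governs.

332 kN (bolt shear governs)

Bolt shear: A_b = π·20²/4 = 314.2 mm²; R_n = 469 × 314.2 × 3 × 1 / 1000 = 442 kN → 0.75 × 442 = 332 kN.
Bearing: edge l_c = 29, r_n = 313.2 kN; interior l_c = 33, r_n = 356.4 kN; R_n = 313.2 + 2·356.4 = 1026 kN → 770 kN.
Block shear: A_gv = 3000, A_nv = 1800, A_nt = 360 mm²; R_n = min(0.6F_uA_nv, 0.6F_yA_gv) + U_bs·F_u·A_nt = 648 kN → 486 kN.
Bolt shear governs: 332 kN.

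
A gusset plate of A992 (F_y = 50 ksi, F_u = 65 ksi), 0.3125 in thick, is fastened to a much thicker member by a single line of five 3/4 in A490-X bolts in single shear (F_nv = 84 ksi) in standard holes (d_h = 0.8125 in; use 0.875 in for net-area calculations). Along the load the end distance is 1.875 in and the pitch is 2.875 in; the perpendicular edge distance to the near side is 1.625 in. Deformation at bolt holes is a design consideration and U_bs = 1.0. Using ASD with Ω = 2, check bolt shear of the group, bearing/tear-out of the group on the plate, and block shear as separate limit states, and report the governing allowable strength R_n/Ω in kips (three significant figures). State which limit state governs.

69.6 kips (block shear governs)

Bolt shear: A_b = π·0.75²/4 = 0.4418 in²; R_n = 84 × 0.4418 × 5 × 1 = 185.6 kips → 185.6 / 2 = 92.8 kips.
Bearing: edge l_c = 1.469, r_n = 35.8 kips; interior l_c = 2.062, r_n = 36.56 kips; R_n = 35.8 + 4·36.56 = 182.1 kips → 91 kips.
Block shear: A_gv = 4.18, A_nv = 2.949, A_nt = 0.3711 in²; R_n = min(0.6F_uA_nv, 0.6F_yA_gv) + U_bs·F_u·A_nt = 139.1 kips → 69.6 kips.
Block shear governs: 69.6 kips.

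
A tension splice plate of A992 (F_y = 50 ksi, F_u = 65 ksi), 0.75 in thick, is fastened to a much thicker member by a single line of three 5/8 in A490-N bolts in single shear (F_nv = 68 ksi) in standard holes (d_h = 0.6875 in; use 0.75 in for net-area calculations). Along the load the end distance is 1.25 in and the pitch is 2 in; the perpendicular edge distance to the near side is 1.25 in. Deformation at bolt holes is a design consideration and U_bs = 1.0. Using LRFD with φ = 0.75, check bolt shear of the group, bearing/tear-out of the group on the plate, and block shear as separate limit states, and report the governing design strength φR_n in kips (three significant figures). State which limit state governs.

Bolt shear: A_b = π·0.625²/4 = 0.3068 in²; R_n = 68 × 0.3068 × 3 × 1 = 62.59 kips → 0.75 × 62.59 = 46.9 kips.
Bearing: edge l_c = 0.9062, r_n = 53.02 kips; interior l_c = 1.312, r_n = 73.12 kips; R_n = 53.02 + 2·73.12 = 199.3 kips → 149 kips.
Block shear: A_gv = 3.938, A_nv = 2.531, A_nt = 0.6562 in²; R_n = min(0.6F_uA_nv, 0.6F_yA_gv) + U_bs·F_u·A_nt = 141.4 kips → 106 kips.
Bolt shear governs: 46.9 kips.

46.9 kips (bolt shear governs)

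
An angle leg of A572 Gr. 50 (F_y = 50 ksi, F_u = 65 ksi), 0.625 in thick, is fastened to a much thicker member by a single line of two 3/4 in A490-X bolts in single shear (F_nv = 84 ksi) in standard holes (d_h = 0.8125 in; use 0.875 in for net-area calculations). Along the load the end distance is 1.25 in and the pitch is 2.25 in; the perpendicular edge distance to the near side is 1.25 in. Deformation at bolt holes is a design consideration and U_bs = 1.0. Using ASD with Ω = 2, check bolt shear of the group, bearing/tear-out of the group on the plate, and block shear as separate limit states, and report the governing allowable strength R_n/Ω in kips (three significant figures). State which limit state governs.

37.1 kips (bolt shear governs)

Bolt shear: A_b = π·0.75²/4 = 0.4418 in²; R_n = 84 × 0.4418 × 2 × 1 = 74.22 kips → 74.22 / 2 = 37.1 kips.
Bearing: edge l_c = 0.8438, r_n = 41.13 kips; interior l_c = 1.438, r_n = 70.08 kips; R_n = 41.13 + 1·70.08 = 111.2 kips → 55.6 kips.
Block shear: A_gv = 2.188, A_nv = 1.367, A_nt = 0.5078 in²; R_n = min(0.6F_uA_nv, 0.6F_yA_gv) + U_bs·F_u·A_nt = 86.33 kips → 43.2 kips.
Bolt shear governs: 37.1 kips.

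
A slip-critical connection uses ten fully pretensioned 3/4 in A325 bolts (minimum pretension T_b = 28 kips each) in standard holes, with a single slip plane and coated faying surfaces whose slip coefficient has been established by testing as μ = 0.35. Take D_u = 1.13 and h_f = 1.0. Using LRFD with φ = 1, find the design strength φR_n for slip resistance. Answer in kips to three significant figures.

R_n = μ · D_u · h_f · T_b · n_s · n_b = 0.35 × 1.13 × 1.0 × 28 × 1 × 10 = 110.7 kips.
Design strength φR_n = 1 × 110.7 = 111 kips.

111 kips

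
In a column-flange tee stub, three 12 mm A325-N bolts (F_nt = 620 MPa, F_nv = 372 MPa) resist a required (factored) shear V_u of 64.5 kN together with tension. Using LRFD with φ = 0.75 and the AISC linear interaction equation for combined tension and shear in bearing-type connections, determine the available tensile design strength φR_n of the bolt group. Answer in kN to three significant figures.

A_b = π·12²/4 = 113.1 mm²; f_rv = 64.5 × 1000 / (3 × 113.1) = 190.1 MPa.
F'_nt = 1.3 F_nt − (F_nt / φF_nv) f_rv = 1.3·620 − (620/(0.75·372))·190.1 = 383.6 MPa, capped at F_nt → F'_nt = 383.6 MPa.
R_n = F'_nt · A_b · n = 383.6 × 113.1 × 3 / 1000 = 130.1 kN.
Design strength φR_n = 0.75 × 130.1 = 97.6 kN.

97.6 kN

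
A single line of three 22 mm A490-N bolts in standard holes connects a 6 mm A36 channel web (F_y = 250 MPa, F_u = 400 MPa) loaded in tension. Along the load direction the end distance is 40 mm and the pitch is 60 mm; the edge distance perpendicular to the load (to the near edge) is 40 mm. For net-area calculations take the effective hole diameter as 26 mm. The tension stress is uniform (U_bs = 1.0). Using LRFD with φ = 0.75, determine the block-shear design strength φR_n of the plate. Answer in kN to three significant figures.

151 kN

Shear plane L_v = 40 + 2·60 = 160 mm; A_gv = 160 × 6 = 960 mm².
A_nv = (160 − 2.5·26) × 6 = 570 mm².
A_nt = (40 − 0.5·26) × 6 = 162 mm².
0.6 F_u A_nv = 136.8 kN; 0.6 F_y A_gv = 144 kN → shear rupture governs the shear term.
R_n = 136.8 + 1.0 × 400 × 162 / 1000 = 201.6 kN.
Design strength φR_n = 0.75 × 201.6 = 151 kN.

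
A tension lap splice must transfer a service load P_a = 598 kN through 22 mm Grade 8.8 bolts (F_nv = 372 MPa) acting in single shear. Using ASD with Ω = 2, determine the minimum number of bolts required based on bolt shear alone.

A_b = π·22²/4 = 380.1 mm².
Per-bolt allowable strength R_n/Ω = 372 × 380.1 × 1 / 1000 / 2 = 70.7 kN.
n ≥ 598 / 70.7 = 8.458 → use 9 bolts.

9 bolts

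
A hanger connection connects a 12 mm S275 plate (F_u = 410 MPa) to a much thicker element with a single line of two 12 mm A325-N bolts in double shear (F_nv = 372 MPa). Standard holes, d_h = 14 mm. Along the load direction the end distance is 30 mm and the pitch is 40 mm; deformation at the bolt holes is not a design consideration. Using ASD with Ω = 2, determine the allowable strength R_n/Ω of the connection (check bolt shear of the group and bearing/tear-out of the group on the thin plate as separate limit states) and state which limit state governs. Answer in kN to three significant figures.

84.1 kN (bolt shear governs)

Bolt shear: A_b = π·12²/4 = 113.1 mm²; R_n = 372 × 113.1 × 2 × 2 / 1000 = 168.3 kN → 168.3 / 2 = 84.1 kN.
Bearing (1.5 l_c t F_u ≤ 3.0 d t F_u): upper limit = 3.0·12·12·410 / 1000 = 177.1 kN.
  Edge l_c = 30 − 14/2 = 23 → r_n = 169.7 kN; interior l_c = 40 − 14 = 26 → r_n = 177.1 kN.
  R_n,bearing = 1·169.7 + 1·177.1 = 346.9 kN → 346.9 / 2 = 173 kN.
Bolt shear governs: 84.1 kN.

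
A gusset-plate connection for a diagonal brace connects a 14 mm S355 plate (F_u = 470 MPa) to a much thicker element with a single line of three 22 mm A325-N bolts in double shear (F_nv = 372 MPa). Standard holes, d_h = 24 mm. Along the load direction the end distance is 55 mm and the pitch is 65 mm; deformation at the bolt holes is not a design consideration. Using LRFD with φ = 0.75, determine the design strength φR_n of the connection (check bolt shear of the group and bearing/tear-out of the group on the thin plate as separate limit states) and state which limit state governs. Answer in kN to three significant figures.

Bolt shear: A_b = π·22²/4 = 380.1 mm²; R_n = 372 × 380.1 × 3 × 2 / 1000 = 848.5 kN → 0.75 × 848.5 = 636 kN.
Bearing (1.5 l_c t F_u ≤ 3.0 d t F_u): upper limit = 3.0·22·14·470 / 1000 = 434.3 kN.
  Edge l_c = 55 − 24/2 = 43 → r_n = 424.4 kN; interior l_c = 65 − 24 = 41 → r_n = 404.7 kN.
  R_n,bearing = 1·424.4 + 2·404.7 = 1234 kN → 0.75 × 1234 = 925 kN.
Bolt shear governs: 636 kN.

636 kN (bolt shear governs)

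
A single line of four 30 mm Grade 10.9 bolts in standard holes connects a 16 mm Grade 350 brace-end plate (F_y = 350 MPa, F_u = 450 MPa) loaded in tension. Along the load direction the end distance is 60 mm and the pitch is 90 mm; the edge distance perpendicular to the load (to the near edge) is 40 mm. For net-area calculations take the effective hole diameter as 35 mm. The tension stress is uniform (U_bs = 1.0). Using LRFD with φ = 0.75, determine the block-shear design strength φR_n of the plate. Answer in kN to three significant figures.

Shear plane L_v = 60 + 3·90 = 330 mm; A_gv = 330 × 16 = 5280 mm².
A_nv = (330 − 3.5·35) × 16 = 3320 mm².
A_nt = (40 − 0.5·35) × 16 = 360 mm².
0.6 F_u A_nv = 896.4 kN; 0.6 F_y A_gv = 1109 kN → shear rupture governs the shear term.
R_n = 896.4 + 1.0 × 450 × 360 / 1000 = 1058 kN.
Design strength φR_n = 0.75 × 1058 = 794 kN.

794 kN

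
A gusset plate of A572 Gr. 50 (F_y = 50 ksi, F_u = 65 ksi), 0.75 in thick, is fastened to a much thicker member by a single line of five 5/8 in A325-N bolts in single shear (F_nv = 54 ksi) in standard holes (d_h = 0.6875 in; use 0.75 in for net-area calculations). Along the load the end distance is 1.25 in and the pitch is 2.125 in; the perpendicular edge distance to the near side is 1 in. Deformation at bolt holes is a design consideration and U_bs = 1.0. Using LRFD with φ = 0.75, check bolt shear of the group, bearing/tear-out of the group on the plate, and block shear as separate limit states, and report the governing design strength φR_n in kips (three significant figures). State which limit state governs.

62.1 kips (bolt shear governs)

Bolt shear: A_b = π·0.625²/4 = 0.3068 in²; R_n = 54 × 0.3068 × 5 × 1 = 82.83 kips → 0.75 × 82.83 = 62.1 kips.
Bearing: edge l_c = 0.9062, r_n = 53.02 kips; interior l_c = 1.438, r_n = 73.12 kips; R_n = 53.02 + 4·73.12 = 345.5 kips → 259 kips.
Block shear: A_gv = 7.312, A_nv = 4.781, A_nt = 0.4688 in²; R_n = min(0.6F_uA_nv, 0.6F_yA_gv) + U_bs·F_u·A_nt = 216.9 kips → 163 kips.
Bolt shear governs: 62.1 kips.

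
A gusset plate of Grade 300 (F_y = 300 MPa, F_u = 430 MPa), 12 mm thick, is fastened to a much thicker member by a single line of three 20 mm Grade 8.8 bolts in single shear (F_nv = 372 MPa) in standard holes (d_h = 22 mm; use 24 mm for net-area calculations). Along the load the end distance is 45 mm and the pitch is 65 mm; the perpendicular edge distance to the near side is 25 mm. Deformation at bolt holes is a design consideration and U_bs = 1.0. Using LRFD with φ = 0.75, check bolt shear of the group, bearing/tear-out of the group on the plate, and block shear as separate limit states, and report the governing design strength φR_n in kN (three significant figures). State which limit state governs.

263 kN (bolt shear governs)

Bolt shear: A_b = π·20²/4 = 314.2 mm²; R_n = 372 × 314.2 × 3 × 1 / 1000 = 350.6 kN → 0.75 × 350.6 = 263 kN.
Bearing: edge l_c = 34, r_n = 210.5 kN; interior l_c = 43, r_n = 247.7 kN; R_n = 210.5 + 2·247.7 = 705.9 kN → 529 kN.
Block shear: A_gv = 2100, A_nv = 1380, A_nt = 156 mm²; R_n = min(0.6F_uA_nv, 0.6F_yA_gv) + U_bs·F_u·A_nt = 423.1 kN → 317 kN.
Bolt shear governs: 263 kN.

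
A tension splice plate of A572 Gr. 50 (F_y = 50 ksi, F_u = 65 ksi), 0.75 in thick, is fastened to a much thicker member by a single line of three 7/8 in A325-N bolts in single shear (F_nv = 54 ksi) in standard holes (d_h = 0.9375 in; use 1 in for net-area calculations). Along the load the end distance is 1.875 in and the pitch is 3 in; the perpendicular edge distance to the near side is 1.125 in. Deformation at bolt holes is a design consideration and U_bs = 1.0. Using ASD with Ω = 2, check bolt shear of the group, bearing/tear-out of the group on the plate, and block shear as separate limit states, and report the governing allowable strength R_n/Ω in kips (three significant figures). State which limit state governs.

48.7 kips (bolt shear governs)

Bolt shear: A_b = π·0.875²/4 = 0.6013 in²; R_n = 54 × 0.6013 × 3 × 1 = 97.41 kips → 97.41 / 2 = 48.7 kips.
Bearing: edge l_c = 1.406, r_n = 82.27 kips; interior l_c = 2.062, r_n = 102.4 kips; R_n = 82.27 + 2·102.4 = 287 kips → 144 kips.
Block shear: A_gv = 5.906, A_nv = 4.031, A_nt = 0.4688 in²; R_n = min(0.6F_uA_nv, 0.6F_yA_gv) + U_bs·F_u·A_nt = 187.7 kips → 93.8 kips.
Bolt shear governs: 48.7 kips.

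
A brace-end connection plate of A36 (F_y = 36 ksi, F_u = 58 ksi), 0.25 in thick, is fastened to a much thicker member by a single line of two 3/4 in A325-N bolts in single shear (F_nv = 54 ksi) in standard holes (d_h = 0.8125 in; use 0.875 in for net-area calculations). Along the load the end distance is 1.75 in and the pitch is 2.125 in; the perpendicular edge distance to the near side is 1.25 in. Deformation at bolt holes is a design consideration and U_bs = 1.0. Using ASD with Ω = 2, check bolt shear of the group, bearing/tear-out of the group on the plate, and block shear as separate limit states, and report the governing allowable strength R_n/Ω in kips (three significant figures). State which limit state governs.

16.4 kips (block shear governs)

Bolt shear: A_b = π·0.75²/4 = 0.4418 in²; R_n = 54 × 0.4418 × 2 × 1 = 47.71 kips → 47.71 / 2 = 23.9 kips.
Bearing: edge l_c = 1.344, r_n = 23.38 kips; interior l_c = 1.312, r_n = 22.84 kips; R_n = 23.38 + 1·22.84 = 46.22 kips → 23.1 kips.
Block shear: A_gv = 0.9688, A_nv = 0.6406, A_nt = 0.2031 in²; R_n = min(0.6F_uA_nv, 0.6F_yA_gv) + U_bs·F_u·A_nt = 32.71 kips → 16.4 kips.
Block shear governs: 16.4 kips.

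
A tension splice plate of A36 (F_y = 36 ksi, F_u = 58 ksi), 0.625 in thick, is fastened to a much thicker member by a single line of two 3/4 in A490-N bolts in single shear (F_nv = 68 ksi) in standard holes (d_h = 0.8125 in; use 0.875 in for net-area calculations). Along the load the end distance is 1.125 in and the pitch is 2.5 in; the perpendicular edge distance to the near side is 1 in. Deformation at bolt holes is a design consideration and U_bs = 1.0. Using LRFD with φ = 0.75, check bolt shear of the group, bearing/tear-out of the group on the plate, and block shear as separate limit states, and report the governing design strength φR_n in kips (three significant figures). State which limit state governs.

Bolt shear: A_b = π·0.75²/4 = 0.4418 in²; R_n = 68 × 0.4418 × 2 × 1 = 60.08 kips → 0.75 × 60.08 = 45.1 kips.
Bearing: edge l_c = 0.7188, r_n = 31.27 kips; interior l_c = 1.688, r_n = 65.25 kips; R_n = 31.27 + 1·65.25 = 96.52 kips → 72.4 kips.
Block shear: A_gv = 2.266, A_nv = 1.445, A_nt = 0.3516 in²; R_n = min(0.6F_uA_nv, 0.6F_yA_gv) + U_bs·F_u·A_nt = 69.33 kips → 52 kips.
Bolt shear governs: 45.1 kips.

45.1 kips (bolt shear governs)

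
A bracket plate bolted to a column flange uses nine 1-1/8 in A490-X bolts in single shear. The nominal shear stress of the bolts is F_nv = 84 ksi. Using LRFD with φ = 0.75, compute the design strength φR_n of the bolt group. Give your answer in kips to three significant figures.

564 kips

A_b = π × 1.125² / 4 = 0.994 in².
R_n = F_nv · A_b · n · n_s = 84 × 0.994 × 9 × 1 = 751.5 kips.
Design strength φR_n = 0.75 × 751.5 = 564 kips.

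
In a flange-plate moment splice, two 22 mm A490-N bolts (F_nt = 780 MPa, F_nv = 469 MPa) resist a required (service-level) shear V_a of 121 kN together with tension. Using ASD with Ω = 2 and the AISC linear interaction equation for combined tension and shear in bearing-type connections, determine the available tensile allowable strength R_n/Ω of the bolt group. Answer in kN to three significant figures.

184 kN

A_b = π·22²/4 = 380.1 mm²; f_rv = 121 × 1000 / (2 × 380.1) = 159.2 MPa.
F'_nt = 1.3 F_nt − (Ω F_nt / F_nv) f_rv = 1.3·780 − (2·780/469)·159.2 = 484.6 MPa, capped at F_nt → F'_nt = 484.6 MPa.
R_n = F'_nt · A_b · n = 484.6 × 380.1 × 2 / 1000 = 368.4 kN.
Allowable strength R_n/Ω = 368.4 / 2 = 184 kN.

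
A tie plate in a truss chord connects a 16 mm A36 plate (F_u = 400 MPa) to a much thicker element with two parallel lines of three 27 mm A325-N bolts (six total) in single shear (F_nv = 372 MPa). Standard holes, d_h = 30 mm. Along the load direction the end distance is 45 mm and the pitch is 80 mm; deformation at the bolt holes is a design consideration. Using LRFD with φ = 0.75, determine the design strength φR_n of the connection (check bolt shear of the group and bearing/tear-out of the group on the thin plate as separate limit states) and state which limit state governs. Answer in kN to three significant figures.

Bolt shear: A_b = π·27²/4 = 572.6 mm²; R_n = 372 × 572.6 × 6 × 1 / 1000 = 1278 kN → 0.75 × 1278 = 958 kN.
Bearing (1.2 l_c t F_u ≤ 2.4 d t F_u): upper limit = 2.4·27·16·400 / 1000 = 414.7 kN.
  Edge l_c = 45 − 30/2 = 30 → r_n = 230.4 kN; interior l_c = 80 − 30 = 50 → r_n = 384 kN.
  R_n,bearing = 2·230.4 + 4·384 = 1997 kN → 0.75 × 1997 = 1500 kN.
Bolt shear governs: 958 kN.

958 kN (bolt shear governs)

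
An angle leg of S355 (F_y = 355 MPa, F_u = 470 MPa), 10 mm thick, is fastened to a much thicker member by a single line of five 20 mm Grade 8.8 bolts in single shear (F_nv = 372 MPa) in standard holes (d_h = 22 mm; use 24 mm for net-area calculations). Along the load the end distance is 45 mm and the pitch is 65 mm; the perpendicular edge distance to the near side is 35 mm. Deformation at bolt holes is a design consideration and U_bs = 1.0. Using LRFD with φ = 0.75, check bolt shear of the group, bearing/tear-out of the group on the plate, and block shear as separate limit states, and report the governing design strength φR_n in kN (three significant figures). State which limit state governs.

438 kN (bolt shear governs)

Bolt shear: A_b = π·20²/4 = 314.2 mm²; R_n = 372 × 314.2 × 5 × 1 / 1000 = 584.3 kN → 0.75 × 584.3 = 438 kN.
Bearing: edge l_c = 34, r_n = 191.8 kN; interior l_c = 43, r_n = 225.6 kN; R_n = 191.8 + 4·225.6 = 1094 kN → 821 kN.
Block shear: A_gv = 3050, A_nv = 1970, A_nt = 230 mm²; R_n = min(0.6F_uA_nv, 0.6F_yA_gv) + U_bs·F_u·A_nt = 663.6 kN → 498 kN.
Bolt shear governs: 438 kN.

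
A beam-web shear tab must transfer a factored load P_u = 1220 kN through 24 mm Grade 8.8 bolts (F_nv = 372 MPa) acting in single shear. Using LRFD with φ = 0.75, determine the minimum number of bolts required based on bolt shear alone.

10 bolts

A_b = π·24²/4 = 452.4 mm².
Per-bolt design strength φR_n = 0.75 × 372 × 452.4 × 1 / 1000 = 126.2 kN.
n ≥ 1220 / 126.2 = 9.666 → use 10 bolts.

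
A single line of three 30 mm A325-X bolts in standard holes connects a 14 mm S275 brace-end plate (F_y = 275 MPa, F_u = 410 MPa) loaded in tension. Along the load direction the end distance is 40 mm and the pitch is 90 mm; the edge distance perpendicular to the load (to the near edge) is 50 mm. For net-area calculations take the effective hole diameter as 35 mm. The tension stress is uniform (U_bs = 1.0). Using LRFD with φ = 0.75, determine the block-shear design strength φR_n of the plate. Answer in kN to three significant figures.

Shear plane L_v = 40 + 2·90 = 220 mm; A_gv = 220 × 14 = 3080 mm².
A_nv = (220 − 2.5·35) × 14 = 1855 mm².
A_nt = (50 − 0.5·35) × 14 = 455 mm².
0.6 F_u A_nv = 456.3 kN; 0.6 F_y A_gv = 508.2 kN → shear rupture governs the shear term.
R_n = 456.3 + 1.0 × 410 × 455 / 1000 = 642.9 kN.
Design strength φR_n = 0.75 × 642.9 = 482 kN.

482 kN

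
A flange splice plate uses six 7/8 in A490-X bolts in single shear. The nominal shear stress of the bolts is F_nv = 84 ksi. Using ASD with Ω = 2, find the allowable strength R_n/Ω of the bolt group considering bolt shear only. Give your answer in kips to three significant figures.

A_b = π × 0.875² / 4 = 0.6013 in².
R_n = F_nv · A_b · n · n_s = 84 × 0.6013 × 6 × 1 = 303.1 kips.
Allowable strength R_n/Ω = 303.1 / 2 = 152 kips.

152 kips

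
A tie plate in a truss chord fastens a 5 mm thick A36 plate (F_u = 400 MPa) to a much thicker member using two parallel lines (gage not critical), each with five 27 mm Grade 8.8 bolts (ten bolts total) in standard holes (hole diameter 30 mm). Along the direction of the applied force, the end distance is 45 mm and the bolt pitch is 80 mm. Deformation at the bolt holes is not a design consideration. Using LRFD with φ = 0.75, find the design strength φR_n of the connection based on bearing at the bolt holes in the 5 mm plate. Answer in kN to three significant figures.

Per bolt r_n = 1.5 l_c t F_u ≤ 3.0 d t F_u; upper limit = 3.0 × 27 × 5 × 400 / 1000 = 162 kN.
Edge bolt: l_c = 45 − 30/2 = 30 mm → 1.5 × 30 × 5 × 400 / 1000 = 90 → r_n = 90 kN.
Interior bolts: l_c = 80 − 30 = 50 mm → 1.5 × 50 × 5 × 400 / 1000 = 150 → r_n = 150 kN.
R_n = 2 × 90 + 8 × 150 = 1380 kN.
Design strength φR_n = 0.75 × 1380 = 1040 kN.

1040 kN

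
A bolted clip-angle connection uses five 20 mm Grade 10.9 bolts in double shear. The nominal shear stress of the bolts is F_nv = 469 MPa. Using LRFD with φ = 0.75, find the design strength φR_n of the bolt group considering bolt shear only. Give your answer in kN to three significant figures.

1110 kN

A_b = π × 20² / 4 = 314.2 mm².
R_n = F_nv · A_b · n · n_s = 469 × 314.2 × 5 × 2 / 1000 = 1473 kN.
Design strength φR_n = 0.75 × 1473 = 1110 kN.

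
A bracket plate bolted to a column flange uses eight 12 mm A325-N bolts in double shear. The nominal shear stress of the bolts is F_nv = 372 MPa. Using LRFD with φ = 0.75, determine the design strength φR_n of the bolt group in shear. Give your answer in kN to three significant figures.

505 kN

A_b = π × 12² / 4 = 113.1 mm².
R_n = F_nv · A_b · n · n_s = 372 × 113.1 × 8 × 2 / 1000 = 673.2 kN.
Design strength φR_n = 0.75 × 673.2 = 505 kN.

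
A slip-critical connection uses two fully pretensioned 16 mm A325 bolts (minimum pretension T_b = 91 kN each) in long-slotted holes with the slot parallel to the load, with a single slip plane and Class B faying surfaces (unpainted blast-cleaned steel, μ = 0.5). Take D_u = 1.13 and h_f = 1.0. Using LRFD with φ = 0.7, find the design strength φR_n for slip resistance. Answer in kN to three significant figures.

72 kN

R_n = μ · D_u · h_f · T_b · n_s · n_b = 0.5 × 1.13 × 1.0 × 91 × 1 × 2 = 102.8 kN.
Design strength φR_n = 0.7 × 102.8 = 72 kN.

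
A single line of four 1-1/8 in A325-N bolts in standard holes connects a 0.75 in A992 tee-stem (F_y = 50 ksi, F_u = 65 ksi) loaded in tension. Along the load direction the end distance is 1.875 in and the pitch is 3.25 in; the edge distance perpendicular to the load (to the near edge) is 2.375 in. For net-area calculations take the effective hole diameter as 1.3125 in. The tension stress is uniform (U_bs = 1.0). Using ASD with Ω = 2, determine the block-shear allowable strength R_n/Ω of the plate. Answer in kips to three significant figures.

145 kips

Shear plane L_v = 1.875 + 3·3.25 = 11.62 in; A_gv = 11.62 × 0.75 = 8.719 in².
A_nv = (11.62 − 3.5·1.3125) × 0.75 = 5.273 in².
A_nt = (2.375 − 0.5·1.3125) × 0.75 = 1.289 in².
0.6 F_u A_nv = 205.7 kips; 0.6 F_y A_gv = 261.6 kips → shear rupture governs the shear term.
R_n = 205.7 + 1.0 × 65 × 1.289 = 289.5 kips.
Allowable strength R_n/Ω = 289.5 / 2 = 145 kips.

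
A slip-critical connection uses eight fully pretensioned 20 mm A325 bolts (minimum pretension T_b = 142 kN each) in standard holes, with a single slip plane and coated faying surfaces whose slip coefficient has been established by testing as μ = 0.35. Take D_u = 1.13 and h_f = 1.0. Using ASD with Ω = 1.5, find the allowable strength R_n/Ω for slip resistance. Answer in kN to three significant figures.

300 kN

R_n = μ · D_u · h_f · T_b · n_s · n_b = 0.35 × 1.13 × 1.0 × 142 × 1 × 8 = 449.3 kN.
Allowable strength R_n/Ω = 449.3 / 1.5 = 300 kN.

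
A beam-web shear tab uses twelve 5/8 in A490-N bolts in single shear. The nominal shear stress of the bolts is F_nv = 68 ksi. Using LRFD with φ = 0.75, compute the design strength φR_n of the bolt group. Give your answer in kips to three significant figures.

A_b = π × 0.625² / 4 = 0.3068 in².
R_n = F_nv · A_b · n · n_s = 68 × 0.3068 × 12 × 1 = 250.3 kips.
Design strength φR_n = 0.75 × 250.3 = 188 kips.

188 kips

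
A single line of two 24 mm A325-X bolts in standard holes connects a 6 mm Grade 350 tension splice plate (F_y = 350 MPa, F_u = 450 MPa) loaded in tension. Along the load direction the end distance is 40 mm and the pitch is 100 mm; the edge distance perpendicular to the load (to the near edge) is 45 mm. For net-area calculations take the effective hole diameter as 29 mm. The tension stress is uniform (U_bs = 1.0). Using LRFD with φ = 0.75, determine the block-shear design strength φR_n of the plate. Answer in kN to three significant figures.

179 kN

Shear plane L_v = 40 + 1·100 = 140 mm; A_gv = 140 × 6 = 840 mm².
A_nv = (140 − 1.5·29) × 6 = 579 mm².
A_nt = (45 − 0.5·29) × 6 = 183 mm².
0.6 F_u A_nv = 156.3 kN; 0.6 F_y A_gv = 176.4 kN → shear rupture governs the shear term.
R_n = 156.3 + 1.0 × 450 × 183 / 1000 = 238.7 kN.
Design strength φR_n = 0.75 × 238.7 = 179 kN.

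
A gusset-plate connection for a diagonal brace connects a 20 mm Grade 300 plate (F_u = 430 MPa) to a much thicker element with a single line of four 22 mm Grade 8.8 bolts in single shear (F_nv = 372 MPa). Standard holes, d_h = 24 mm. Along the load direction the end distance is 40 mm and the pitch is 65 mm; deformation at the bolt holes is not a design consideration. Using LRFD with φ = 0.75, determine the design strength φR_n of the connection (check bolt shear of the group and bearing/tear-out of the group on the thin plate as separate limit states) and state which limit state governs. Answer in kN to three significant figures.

Bolt shear: A_b = π·22²/4 = 380.1 mm²; R_n = 372 × 380.1 × 4 × 1 / 1000 = 565.6 kN → 0.75 × 565.6 = 424 kN.
Bearing (1.5 l_c t F_u ≤ 3.0 d t F_u): upper limit = 3.0·22·20·430 / 1000 = 567.6 kN.
  Edge l_c = 40 − 24/2 = 28 → r_n = 361.2 kN; interior l_c = 65 − 24 = 41 → r_n = 528.9 kN.
  R_n,bearing = 1·361.2 + 3·528.9 = 1948 kN → 0.75 × 1948 = 1460 kN.
Bolt shear governs: 424 kN.

424 kN (bolt shear governs)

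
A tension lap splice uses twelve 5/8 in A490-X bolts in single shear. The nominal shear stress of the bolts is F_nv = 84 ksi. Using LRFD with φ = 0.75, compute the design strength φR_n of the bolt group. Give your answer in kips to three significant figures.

232 kips

A_b = π × 0.625² / 4 = 0.3068 in².
R_n = F_nv · A_b · n · n_s = 84 × 0.3068 × 12 × 1 = 309.3 kips.
Design strength φR_n = 0.75 × 309.3 = 232 kips.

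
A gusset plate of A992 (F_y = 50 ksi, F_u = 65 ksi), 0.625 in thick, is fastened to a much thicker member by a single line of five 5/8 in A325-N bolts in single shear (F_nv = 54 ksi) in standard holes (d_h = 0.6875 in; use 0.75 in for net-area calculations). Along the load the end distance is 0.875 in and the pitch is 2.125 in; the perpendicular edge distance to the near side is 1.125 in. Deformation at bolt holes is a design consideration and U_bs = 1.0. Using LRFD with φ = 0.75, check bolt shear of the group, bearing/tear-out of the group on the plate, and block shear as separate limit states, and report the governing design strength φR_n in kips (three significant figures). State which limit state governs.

Bolt shear: A_b = π·0.625²/4 = 0.3068 in²; R_n = 54 × 0.3068 × 5 × 1 = 82.83 kips → 0.75 × 82.83 = 62.1 kips.
Bearing: edge l_c = 0.5312, r_n = 25.9 kips; interior l_c = 1.438, r_n = 60.94 kips; R_n = 25.9 + 4·60.94 = 269.6 kips → 202 kips.
Block shear: A_gv = 5.859, A_nv = 3.75, A_nt = 0.4688 in²; R_n = min(0.6F_uA_nv, 0.6F_yA_gv) + U_bs·F_u·A_nt = 176.7 kips → 133 kips.
Bolt shear governs: 62.1 kips.

62.1 kips (bolt shear governs)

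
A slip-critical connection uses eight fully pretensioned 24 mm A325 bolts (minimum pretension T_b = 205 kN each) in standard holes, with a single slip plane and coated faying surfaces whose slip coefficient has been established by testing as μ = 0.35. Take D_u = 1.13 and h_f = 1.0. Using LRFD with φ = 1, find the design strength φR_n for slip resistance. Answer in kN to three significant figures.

R_n = μ · D_u · h_f · T_b · n_s · n_b = 0.35 × 1.13 × 1.0 × 205 × 1 × 8 = 648.6 kN.
Design strength φR_n = 1 × 648.6 = 649 kN.

649 kN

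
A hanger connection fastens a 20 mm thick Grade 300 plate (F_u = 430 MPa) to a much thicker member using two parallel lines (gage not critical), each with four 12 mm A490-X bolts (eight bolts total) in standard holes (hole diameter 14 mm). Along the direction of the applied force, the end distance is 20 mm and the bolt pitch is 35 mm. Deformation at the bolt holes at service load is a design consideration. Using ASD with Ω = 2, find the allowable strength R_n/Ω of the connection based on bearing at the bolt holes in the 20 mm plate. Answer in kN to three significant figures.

784 kN

Per bolt r_n = 1.2 l_c t F_u ≤ 2.4 d t F_u; upper limit = 2.4 × 12 × 20 × 430 / 1000 = 247.7 kN.
Edge bolt: l_c = 20 − 14/2 = 13 mm → 1.2 × 13 × 20 × 430 / 1000 = 134.2 → r_n = 134.2 kN.
Interior bolts: l_c = 35 − 14 = 21 mm → 1.2 × 21 × 20 × 430 / 1000 = 216.7 → r_n = 216.7 kN.
R_n = 2 × 134.2 + 6 × 216.7 = 1569 kN.
Allowable strength R_n/Ω = 1569 / 2 = 784 kN.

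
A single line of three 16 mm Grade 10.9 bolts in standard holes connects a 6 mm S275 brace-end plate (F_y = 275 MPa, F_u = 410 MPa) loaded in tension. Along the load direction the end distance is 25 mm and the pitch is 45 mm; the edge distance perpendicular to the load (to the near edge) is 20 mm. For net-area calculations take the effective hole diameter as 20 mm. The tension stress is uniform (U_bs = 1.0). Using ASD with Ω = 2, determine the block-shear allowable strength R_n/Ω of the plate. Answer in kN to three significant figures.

Shear plane L_v = 25 + 2·45 = 115 mm; A_gv = 115 × 6 = 690 mm².
A_nv = (115 − 2.5·20) × 6 = 390 mm².
A_nt = (20 − 0.5·20) × 6 = 60 mm².
0.6 F_u A_nv = 95.94 kN; 0.6 F_y A_gv = 113.9 kN → shear rupture governs the shear term.
R_n = 95.94 + 1.0 × 410 × 60 / 1000 = 120.5 kN.
Allowable strength R_n/Ω = 120.5 / 2 = 60.3 kN.

60.3 kN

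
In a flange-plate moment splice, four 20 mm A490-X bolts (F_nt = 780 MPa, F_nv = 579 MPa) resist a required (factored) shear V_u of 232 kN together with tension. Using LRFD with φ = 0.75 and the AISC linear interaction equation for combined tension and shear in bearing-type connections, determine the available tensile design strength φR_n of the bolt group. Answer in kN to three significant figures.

643 kN

A_b = π·20²/4 = 314.2 mm²; f_rv = 232 × 1000 / (4 × 314.2) = 184.6 MPa.
F'_nt = 1.3 F_nt − (F_nt / φF_nv) f_rv = 1.3·780 − (780/(0.75·579))·184.6 = 682.4 MPa, capped at F_nt → F'_nt = 682.4 MPa.
R_n = F'_nt · A_b · n = 682.4 × 314.2 × 4 / 1000 = 857.5 kN.
Design strength φR_n = 0.75 × 857.5 = 643 kN.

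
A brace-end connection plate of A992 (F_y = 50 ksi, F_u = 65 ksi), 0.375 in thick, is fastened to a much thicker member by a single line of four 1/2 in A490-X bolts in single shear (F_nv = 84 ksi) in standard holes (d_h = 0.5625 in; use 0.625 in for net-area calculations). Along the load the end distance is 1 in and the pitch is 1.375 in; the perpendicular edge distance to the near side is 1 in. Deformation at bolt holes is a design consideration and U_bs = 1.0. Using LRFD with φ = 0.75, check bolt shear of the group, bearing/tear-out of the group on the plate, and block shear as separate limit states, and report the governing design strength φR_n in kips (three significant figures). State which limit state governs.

Bolt shear: A_b = π·0.5²/4 = 0.1963 in²; R_n = 84 × 0.1963 × 4 × 1 = 65.97 kips → 0.75 × 65.97 = 49.5 kips.
Bearing: edge l_c = 0.7188, r_n = 21.02 kips; interior l_c = 0.8125, r_n = 23.77 kips; R_n = 21.02 + 3·23.77 = 92.32 kips → 69.2 kips.
Block shear: A_gv = 1.922, A_nv = 1.102, A_nt = 0.2578 in²; R_n = min(0.6F_uA_nv, 0.6F_yA_gv) + U_bs·F_u·A_nt = 59.72 kips → 44.8 kips.
Block shear governs: 44.8 kips.

44.8 kips (block shear governs)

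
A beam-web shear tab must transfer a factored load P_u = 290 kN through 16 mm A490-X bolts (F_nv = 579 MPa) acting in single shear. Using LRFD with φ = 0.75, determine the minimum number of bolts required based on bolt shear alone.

A_b = π·16²/4 = 201.1 mm².
Per-bolt design strength φR_n = 0.75 × 579 × 201.1 × 1 / 1000 = 87.31 kN.
n ≥ 290 / 87.31 = 3.321 → use 4 bolts.

4 bolts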